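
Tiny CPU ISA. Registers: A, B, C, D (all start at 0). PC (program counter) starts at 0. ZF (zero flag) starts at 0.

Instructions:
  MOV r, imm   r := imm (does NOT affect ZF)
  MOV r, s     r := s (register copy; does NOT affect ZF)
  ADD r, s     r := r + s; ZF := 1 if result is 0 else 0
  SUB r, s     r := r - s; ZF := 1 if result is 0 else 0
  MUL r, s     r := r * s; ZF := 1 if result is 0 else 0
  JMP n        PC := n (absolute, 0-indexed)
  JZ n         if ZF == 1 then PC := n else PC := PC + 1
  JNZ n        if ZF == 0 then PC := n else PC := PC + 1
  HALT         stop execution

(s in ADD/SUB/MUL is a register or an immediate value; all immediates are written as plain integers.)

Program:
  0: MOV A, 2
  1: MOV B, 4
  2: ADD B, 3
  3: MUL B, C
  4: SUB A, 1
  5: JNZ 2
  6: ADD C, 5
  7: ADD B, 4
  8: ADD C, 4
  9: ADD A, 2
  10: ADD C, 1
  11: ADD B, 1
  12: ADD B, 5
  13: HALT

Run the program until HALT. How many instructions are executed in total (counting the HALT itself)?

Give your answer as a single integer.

Step 1: PC=0 exec 'MOV A, 2'. After: A=2 B=0 C=0 D=0 ZF=0 PC=1
Step 2: PC=1 exec 'MOV B, 4'. After: A=2 B=4 C=0 D=0 ZF=0 PC=2
Step 3: PC=2 exec 'ADD B, 3'. After: A=2 B=7 C=0 D=0 ZF=0 PC=3
Step 4: PC=3 exec 'MUL B, C'. After: A=2 B=0 C=0 D=0 ZF=1 PC=4
Step 5: PC=4 exec 'SUB A, 1'. After: A=1 B=0 C=0 D=0 ZF=0 PC=5
Step 6: PC=5 exec 'JNZ 2'. After: A=1 B=0 C=0 D=0 ZF=0 PC=2
Step 7: PC=2 exec 'ADD B, 3'. After: A=1 B=3 C=0 D=0 ZF=0 PC=3
Step 8: PC=3 exec 'MUL B, C'. After: A=1 B=0 C=0 D=0 ZF=1 PC=4
Step 9: PC=4 exec 'SUB A, 1'. After: A=0 B=0 C=0 D=0 ZF=1 PC=5
Step 10: PC=5 exec 'JNZ 2'. After: A=0 B=0 C=0 D=0 ZF=1 PC=6
Step 11: PC=6 exec 'ADD C, 5'. After: A=0 B=0 C=5 D=0 ZF=0 PC=7
Step 12: PC=7 exec 'ADD B, 4'. After: A=0 B=4 C=5 D=0 ZF=0 PC=8
Step 13: PC=8 exec 'ADD C, 4'. After: A=0 B=4 C=9 D=0 ZF=0 PC=9
Step 14: PC=9 exec 'ADD A, 2'. After: A=2 B=4 C=9 D=0 ZF=0 PC=10
Step 15: PC=10 exec 'ADD C, 1'. After: A=2 B=4 C=10 D=0 ZF=0 PC=11
Step 16: PC=11 exec 'ADD B, 1'. After: A=2 B=5 C=10 D=0 ZF=0 PC=12
Step 17: PC=12 exec 'ADD B, 5'. After: A=2 B=10 C=10 D=0 ZF=0 PC=13
Step 18: PC=13 exec 'HALT'. After: A=2 B=10 C=10 D=0 ZF=0 PC=13 HALTED
Total instructions executed: 18

Answer: 18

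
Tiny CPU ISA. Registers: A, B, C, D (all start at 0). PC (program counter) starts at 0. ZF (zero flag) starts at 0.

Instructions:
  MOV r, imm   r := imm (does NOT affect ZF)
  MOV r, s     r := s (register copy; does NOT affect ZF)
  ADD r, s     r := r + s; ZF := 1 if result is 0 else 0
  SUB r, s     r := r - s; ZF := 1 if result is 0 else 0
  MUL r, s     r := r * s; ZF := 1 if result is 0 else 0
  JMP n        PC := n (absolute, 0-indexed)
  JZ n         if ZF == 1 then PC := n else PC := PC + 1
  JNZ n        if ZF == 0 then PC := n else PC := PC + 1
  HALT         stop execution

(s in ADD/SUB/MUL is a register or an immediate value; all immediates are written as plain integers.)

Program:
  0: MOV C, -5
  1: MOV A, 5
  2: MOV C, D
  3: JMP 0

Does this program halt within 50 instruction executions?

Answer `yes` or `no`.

Answer: no

Derivation:
Step 1: PC=0 exec 'MOV C, -5'. After: A=0 B=0 C=-5 D=0 ZF=0 PC=1
Step 2: PC=1 exec 'MOV A, 5'. After: A=5 B=0 C=-5 D=0 ZF=0 PC=2
Step 3: PC=2 exec 'MOV C, D'. After: A=5 B=0 C=0 D=0 ZF=0 PC=3
Step 4: PC=3 exec 'JMP 0'. After: A=5 B=0 C=0 D=0 ZF=0 PC=0
Step 5: PC=0 exec 'MOV C, -5'. After: A=5 B=0 C=-5 D=0 ZF=0 PC=1
Step 6: PC=1 exec 'MOV A, 5'. After: A=5 B=0 C=-5 D=0 ZF=0 PC=2
State after step 6 equals state after step 2: the program is in a cycle of length 4 and will never halt.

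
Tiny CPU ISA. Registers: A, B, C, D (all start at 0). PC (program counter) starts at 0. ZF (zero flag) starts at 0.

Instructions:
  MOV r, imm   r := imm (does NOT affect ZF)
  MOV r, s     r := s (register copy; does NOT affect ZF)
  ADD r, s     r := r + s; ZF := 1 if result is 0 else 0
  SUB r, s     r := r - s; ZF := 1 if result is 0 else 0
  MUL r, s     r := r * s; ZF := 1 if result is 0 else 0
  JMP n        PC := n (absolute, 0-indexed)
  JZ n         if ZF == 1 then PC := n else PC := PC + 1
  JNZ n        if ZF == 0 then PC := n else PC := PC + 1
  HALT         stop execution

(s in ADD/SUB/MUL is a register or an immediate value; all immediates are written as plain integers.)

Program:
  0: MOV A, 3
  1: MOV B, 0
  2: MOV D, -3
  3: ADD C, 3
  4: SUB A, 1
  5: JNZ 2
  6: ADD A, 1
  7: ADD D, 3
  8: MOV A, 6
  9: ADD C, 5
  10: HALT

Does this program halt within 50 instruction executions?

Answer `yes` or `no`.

Step 1: PC=0 exec 'MOV A, 3'. After: A=3 B=0 C=0 D=0 ZF=0 PC=1
Step 2: PC=1 exec 'MOV B, 0'. After: A=3 B=0 C=0 D=0 ZF=0 PC=2
Step 3: PC=2 exec 'MOV D, -3'. After: A=3 B=0 C=0 D=-3 ZF=0 PC=3
Step 4: PC=3 exec 'ADD C, 3'. After: A=3 B=0 C=3 D=-3 ZF=0 PC=4
Step 5: PC=4 exec 'SUB A, 1'. After: A=2 B=0 C=3 D=-3 ZF=0 PC=5
Step 6: PC=5 exec 'JNZ 2'. After: A=2 B=0 C=3 D=-3 ZF=0 PC=2
Step 7: PC=2 exec 'MOV D, -3'. After: A=2 B=0 C=3 D=-3 ZF=0 PC=3
Step 8: PC=3 exec 'ADD C, 3'. After: A=2 B=0 C=6 D=-3 ZF=0 PC=4
Step 9: PC=4 exec 'SUB A, 1'. After: A=1 B=0 C=6 D=-3 ZF=0 PC=5
Step 10: PC=5 exec 'JNZ 2'. After: A=1 B=0 C=6 D=-3 ZF=0 PC=2
Step 11: PC=2 exec 'MOV D, -3'. After: A=1 B=0 C=6 D=-3 ZF=0 PC=3
Step 12: PC=3 exec 'ADD C, 3'. After: A=1 B=0 C=9 D=-3 ZF=0 PC=4
Step 13: PC=4 exec 'SUB A, 1'. After: A=0 B=0 C=9 D=-3 ZF=1 PC=5
Step 14: PC=5 exec 'JNZ 2'. After: A=0 B=0 C=9 D=-3 ZF=1 PC=6
Step 15: PC=6 exec 'ADD A, 1'. After: A=1 B=0 C=9 D=-3 ZF=0 PC=7
Step 16: PC=7 exec 'ADD D, 3'. After: A=1 B=0 C=9 D=0 ZF=1 PC=8
Step 17: PC=8 exec 'MOV A, 6'. After: A=6 B=0 C=9 D=0 ZF=1 PC=9
Step 18: PC=9 exec 'ADD C, 5'. After: A=6 B=0 C=14 D=0 ZF=0 PC=10
Step 19: PC=10 exec 'HALT'. After: A=6 B=0 C=14 D=0 ZF=0 PC=10 HALTED

Answer: yes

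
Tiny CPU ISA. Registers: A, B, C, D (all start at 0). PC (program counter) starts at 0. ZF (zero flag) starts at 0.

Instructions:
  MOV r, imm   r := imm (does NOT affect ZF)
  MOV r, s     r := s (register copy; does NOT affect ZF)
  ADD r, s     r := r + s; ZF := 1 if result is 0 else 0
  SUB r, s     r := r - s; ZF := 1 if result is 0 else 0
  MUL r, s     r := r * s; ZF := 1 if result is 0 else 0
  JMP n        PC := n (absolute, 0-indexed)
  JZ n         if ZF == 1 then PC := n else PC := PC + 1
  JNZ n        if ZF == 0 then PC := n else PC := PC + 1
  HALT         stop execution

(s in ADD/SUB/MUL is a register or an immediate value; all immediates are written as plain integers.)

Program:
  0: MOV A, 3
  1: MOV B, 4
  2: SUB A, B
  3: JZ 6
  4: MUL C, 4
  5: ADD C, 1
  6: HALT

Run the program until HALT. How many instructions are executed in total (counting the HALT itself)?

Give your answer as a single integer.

Step 1: PC=0 exec 'MOV A, 3'. After: A=3 B=0 C=0 D=0 ZF=0 PC=1
Step 2: PC=1 exec 'MOV B, 4'. After: A=3 B=4 C=0 D=0 ZF=0 PC=2
Step 3: PC=2 exec 'SUB A, B'. After: A=-1 B=4 C=0 D=0 ZF=0 PC=3
Step 4: PC=3 exec 'JZ 6'. After: A=-1 B=4 C=0 D=0 ZF=0 PC=4
Step 5: PC=4 exec 'MUL C, 4'. After: A=-1 B=4 C=0 D=0 ZF=1 PC=5
Step 6: PC=5 exec 'ADD C, 1'. After: A=-1 B=4 C=1 D=0 ZF=0 PC=6
Step 7: PC=6 exec 'HALT'. After: A=-1 B=4 C=1 D=0 ZF=0 PC=6 HALTED
Total instructions executed: 7

Answer: 7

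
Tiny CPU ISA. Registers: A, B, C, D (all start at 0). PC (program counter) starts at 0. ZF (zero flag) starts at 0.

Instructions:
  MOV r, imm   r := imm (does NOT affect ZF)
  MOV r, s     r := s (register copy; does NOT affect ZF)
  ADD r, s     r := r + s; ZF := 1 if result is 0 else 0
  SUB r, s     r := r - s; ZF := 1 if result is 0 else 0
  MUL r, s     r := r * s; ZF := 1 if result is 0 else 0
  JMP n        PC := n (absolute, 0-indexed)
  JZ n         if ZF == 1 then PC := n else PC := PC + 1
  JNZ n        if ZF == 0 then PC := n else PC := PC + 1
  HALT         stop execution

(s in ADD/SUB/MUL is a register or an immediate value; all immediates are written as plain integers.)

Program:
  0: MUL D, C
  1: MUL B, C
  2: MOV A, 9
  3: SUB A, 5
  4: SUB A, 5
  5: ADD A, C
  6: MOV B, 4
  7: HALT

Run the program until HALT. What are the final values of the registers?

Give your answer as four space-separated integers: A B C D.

Step 1: PC=0 exec 'MUL D, C'. After: A=0 B=0 C=0 D=0 ZF=1 PC=1
Step 2: PC=1 exec 'MUL B, C'. After: A=0 B=0 C=0 D=0 ZF=1 PC=2
Step 3: PC=2 exec 'MOV A, 9'. After: A=9 B=0 C=0 D=0 ZF=1 PC=3
Step 4: PC=3 exec 'SUB A, 5'. After: A=4 B=0 C=0 D=0 ZF=0 PC=4
Step 5: PC=4 exec 'SUB A, 5'. After: A=-1 B=0 C=0 D=0 ZF=0 PC=5
Step 6: PC=5 exec 'ADD A, C'. After: A=-1 B=0 C=0 D=0 ZF=0 PC=6
Step 7: PC=6 exec 'MOV B, 4'. After: A=-1 B=4 C=0 D=0 ZF=0 PC=7
Step 8: PC=7 exec 'HALT'. After: A=-1 B=4 C=0 D=0 ZF=0 PC=7 HALTED

Answer: -1 4 0 0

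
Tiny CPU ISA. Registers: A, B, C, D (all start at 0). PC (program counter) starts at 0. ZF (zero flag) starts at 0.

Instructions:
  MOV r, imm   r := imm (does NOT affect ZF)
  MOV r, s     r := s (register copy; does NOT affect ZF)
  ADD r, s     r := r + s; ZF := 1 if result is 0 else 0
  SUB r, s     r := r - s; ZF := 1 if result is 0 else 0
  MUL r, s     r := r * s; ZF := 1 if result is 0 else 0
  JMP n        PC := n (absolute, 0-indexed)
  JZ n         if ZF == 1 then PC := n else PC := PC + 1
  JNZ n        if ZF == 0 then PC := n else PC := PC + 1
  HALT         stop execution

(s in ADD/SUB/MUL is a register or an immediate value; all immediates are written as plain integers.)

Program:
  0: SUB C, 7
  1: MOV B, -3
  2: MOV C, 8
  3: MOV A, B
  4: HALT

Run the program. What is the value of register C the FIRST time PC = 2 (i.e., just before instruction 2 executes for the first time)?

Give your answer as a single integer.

Step 1: PC=0 exec 'SUB C, 7'. After: A=0 B=0 C=-7 D=0 ZF=0 PC=1
Step 2: PC=1 exec 'MOV B, -3'. After: A=0 B=-3 C=-7 D=0 ZF=0 PC=2
First time PC=2: C=-7

-7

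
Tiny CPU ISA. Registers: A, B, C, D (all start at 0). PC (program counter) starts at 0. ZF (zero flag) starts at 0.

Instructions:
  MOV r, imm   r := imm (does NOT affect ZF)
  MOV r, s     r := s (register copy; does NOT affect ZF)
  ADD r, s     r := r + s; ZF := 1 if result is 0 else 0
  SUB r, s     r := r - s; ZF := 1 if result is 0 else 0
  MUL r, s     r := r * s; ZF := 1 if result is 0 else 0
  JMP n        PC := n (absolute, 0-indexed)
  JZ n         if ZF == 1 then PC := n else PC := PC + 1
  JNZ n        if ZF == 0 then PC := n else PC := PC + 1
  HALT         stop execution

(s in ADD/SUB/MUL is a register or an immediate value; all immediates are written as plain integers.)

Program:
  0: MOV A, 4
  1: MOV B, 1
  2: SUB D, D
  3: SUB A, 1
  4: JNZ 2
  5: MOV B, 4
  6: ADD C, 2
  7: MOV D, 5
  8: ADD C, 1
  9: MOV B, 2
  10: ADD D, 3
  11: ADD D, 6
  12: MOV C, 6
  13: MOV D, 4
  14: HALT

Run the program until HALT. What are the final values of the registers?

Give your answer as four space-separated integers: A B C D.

Answer: 0 2 6 4

Derivation:
Step 1: PC=0 exec 'MOV A, 4'. After: A=4 B=0 C=0 D=0 ZF=0 PC=1
Step 2: PC=1 exec 'MOV B, 1'. After: A=4 B=1 C=0 D=0 ZF=0 PC=2
Step 3: PC=2 exec 'SUB D, D'. After: A=4 B=1 C=0 D=0 ZF=1 PC=3
Step 4: PC=3 exec 'SUB A, 1'. After: A=3 B=1 C=0 D=0 ZF=0 PC=4
Step 5: PC=4 exec 'JNZ 2'. After: A=3 B=1 C=0 D=0 ZF=0 PC=2
Step 6: PC=2 exec 'SUB D, D'. After: A=3 B=1 C=0 D=0 ZF=1 PC=3
Step 7: PC=3 exec 'SUB A, 1'. After: A=2 B=1 C=0 D=0 ZF=0 PC=4
Step 8: PC=4 exec 'JNZ 2'. After: A=2 B=1 C=0 D=0 ZF=0 PC=2
Step 9: PC=2 exec 'SUB D, D'. After: A=2 B=1 C=0 D=0 ZF=1 PC=3
Step 10: PC=3 exec 'SUB A, 1'. After: A=1 B=1 C=0 D=0 ZF=0 PC=4
Step 11: PC=4 exec 'JNZ 2'. After: A=1 B=1 C=0 D=0 ZF=0 PC=2
Step 12: PC=2 exec 'SUB D, D'. After: A=1 B=1 C=0 D=0 ZF=1 PC=3
Step 13: PC=3 exec 'SUB A, 1'. After: A=0 B=1 C=0 D=0 ZF=1 PC=4
Step 14: PC=4 exec 'JNZ 2'. After: A=0 B=1 C=0 D=0 ZF=1 PC=5
Step 15: PC=5 exec 'MOV B, 4'. After: A=0 B=4 C=0 D=0 ZF=1 PC=6
Step 16: PC=6 exec 'ADD C, 2'. After: A=0 B=4 C=2 D=0 ZF=0 PC=7
Step 17: PC=7 exec 'MOV D, 5'. After: A=0 B=4 C=2 D=5 ZF=0 PC=8
Step 18: PC=8 exec 'ADD C, 1'. After: A=0 B=4 C=3 D=5 ZF=0 PC=9
Step 19: PC=9 exec 'MOV B, 2'. After: A=0 B=2 C=3 D=5 ZF=0 PC=10
Step 20: PC=10 exec 'ADD D, 3'. After: A=0 B=2 C=3 D=8 ZF=0 PC=11
Step 21: PC=11 exec 'ADD D, 6'. After: A=0 B=2 C=3 D=14 ZF=0 PC=12
Step 22: PC=12 exec 'MOV C, 6'. After: A=0 B=2 C=6 D=14 ZF=0 PC=13
Step 23: PC=13 exec 'MOV D, 4'. After: A=0 B=2 C=6 D=4 ZF=0 PC=14
Step 24: PC=14 exec 'HALT'. After: A=0 B=2 C=6 D=4 ZF=0 PC=14 HALTED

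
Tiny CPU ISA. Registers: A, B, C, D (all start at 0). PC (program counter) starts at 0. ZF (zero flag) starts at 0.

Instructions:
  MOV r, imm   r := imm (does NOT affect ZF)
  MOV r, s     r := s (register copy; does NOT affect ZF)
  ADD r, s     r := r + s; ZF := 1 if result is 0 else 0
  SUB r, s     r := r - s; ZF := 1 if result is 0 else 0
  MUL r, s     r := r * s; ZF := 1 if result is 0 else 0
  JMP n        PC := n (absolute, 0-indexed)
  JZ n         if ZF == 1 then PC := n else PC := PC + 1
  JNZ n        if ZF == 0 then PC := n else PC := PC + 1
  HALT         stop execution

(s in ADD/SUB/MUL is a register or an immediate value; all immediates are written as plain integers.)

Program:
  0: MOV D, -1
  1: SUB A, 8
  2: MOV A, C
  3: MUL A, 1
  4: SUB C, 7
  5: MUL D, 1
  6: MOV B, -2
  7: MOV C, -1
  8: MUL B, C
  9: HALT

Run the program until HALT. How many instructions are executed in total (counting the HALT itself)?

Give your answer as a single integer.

Answer: 10

Derivation:
Step 1: PC=0 exec 'MOV D, -1'. After: A=0 B=0 C=0 D=-1 ZF=0 PC=1
Step 2: PC=1 exec 'SUB A, 8'. After: A=-8 B=0 C=0 D=-1 ZF=0 PC=2
Step 3: PC=2 exec 'MOV A, C'. After: A=0 B=0 C=0 D=-1 ZF=0 PC=3
Step 4: PC=3 exec 'MUL A, 1'. After: A=0 B=0 C=0 D=-1 ZF=1 PC=4
Step 5: PC=4 exec 'SUB C, 7'. After: A=0 B=0 C=-7 D=-1 ZF=0 PC=5
Step 6: PC=5 exec 'MUL D, 1'. After: A=0 B=0 C=-7 D=-1 ZF=0 PC=6
Step 7: PC=6 exec 'MOV B, -2'. After: A=0 B=-2 C=-7 D=-1 ZF=0 PC=7
Step 8: PC=7 exec 'MOV C, -1'. After: A=0 B=-2 C=-1 D=-1 ZF=0 PC=8
Step 9: PC=8 exec 'MUL B, C'. After: A=0 B=2 C=-1 D=-1 ZF=0 PC=9
Step 10: PC=9 exec 'HALT'. After: A=0 B=2 C=-1 D=-1 ZF=0 PC=9 HALTED
Total instructions executed: 10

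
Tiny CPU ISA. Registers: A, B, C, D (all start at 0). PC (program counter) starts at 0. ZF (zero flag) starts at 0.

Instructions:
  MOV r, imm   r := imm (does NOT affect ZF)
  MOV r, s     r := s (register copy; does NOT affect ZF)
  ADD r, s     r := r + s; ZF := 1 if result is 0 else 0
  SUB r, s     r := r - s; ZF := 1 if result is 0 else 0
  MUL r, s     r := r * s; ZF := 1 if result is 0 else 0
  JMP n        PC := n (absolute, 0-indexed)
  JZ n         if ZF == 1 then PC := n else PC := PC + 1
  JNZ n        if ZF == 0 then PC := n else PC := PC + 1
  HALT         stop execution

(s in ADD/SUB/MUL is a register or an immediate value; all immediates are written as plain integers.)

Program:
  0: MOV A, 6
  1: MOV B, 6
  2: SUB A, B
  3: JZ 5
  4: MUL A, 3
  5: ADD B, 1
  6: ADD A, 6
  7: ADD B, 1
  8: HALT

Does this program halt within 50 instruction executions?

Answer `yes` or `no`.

Answer: yes

Derivation:
Step 1: PC=0 exec 'MOV A, 6'. After: A=6 B=0 C=0 D=0 ZF=0 PC=1
Step 2: PC=1 exec 'MOV B, 6'. After: A=6 B=6 C=0 D=0 ZF=0 PC=2
Step 3: PC=2 exec 'SUB A, B'. After: A=0 B=6 C=0 D=0 ZF=1 PC=3
Step 4: PC=3 exec 'JZ 5'. After: A=0 B=6 C=0 D=0 ZF=1 PC=5
Step 5: PC=5 exec 'ADD B, 1'. After: A=0 B=7 C=0 D=0 ZF=0 PC=6
Step 6: PC=6 exec 'ADD A, 6'. After: A=6 B=7 C=0 D=0 ZF=0 PC=7
Step 7: PC=7 exec 'ADD B, 1'. After: A=6 B=8 C=0 D=0 ZF=0 PC=8
Step 8: PC=8 exec 'HALT'. After: A=6 B=8 C=0 D=0 ZF=0 PC=8 HALTED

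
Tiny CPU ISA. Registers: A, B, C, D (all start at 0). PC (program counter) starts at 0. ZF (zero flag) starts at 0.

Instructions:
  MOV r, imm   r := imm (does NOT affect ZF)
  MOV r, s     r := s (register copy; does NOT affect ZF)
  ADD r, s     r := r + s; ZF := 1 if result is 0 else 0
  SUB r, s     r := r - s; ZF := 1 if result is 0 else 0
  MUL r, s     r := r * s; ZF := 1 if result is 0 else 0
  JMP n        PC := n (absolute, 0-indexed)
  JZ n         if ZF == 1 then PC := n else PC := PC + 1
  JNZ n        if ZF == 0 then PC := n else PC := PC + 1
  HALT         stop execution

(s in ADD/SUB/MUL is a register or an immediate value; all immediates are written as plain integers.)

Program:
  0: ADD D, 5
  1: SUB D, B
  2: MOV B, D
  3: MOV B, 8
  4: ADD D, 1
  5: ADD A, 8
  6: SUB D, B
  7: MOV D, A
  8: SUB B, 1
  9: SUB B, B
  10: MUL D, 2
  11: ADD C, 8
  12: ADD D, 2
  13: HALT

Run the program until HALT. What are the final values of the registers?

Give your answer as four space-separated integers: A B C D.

Answer: 8 0 8 18

Derivation:
Step 1: PC=0 exec 'ADD D, 5'. After: A=0 B=0 C=0 D=5 ZF=0 PC=1
Step 2: PC=1 exec 'SUB D, B'. After: A=0 B=0 C=0 D=5 ZF=0 PC=2
Step 3: PC=2 exec 'MOV B, D'. After: A=0 B=5 C=0 D=5 ZF=0 PC=3
Step 4: PC=3 exec 'MOV B, 8'. After: A=0 B=8 C=0 D=5 ZF=0 PC=4
Step 5: PC=4 exec 'ADD D, 1'. After: A=0 B=8 C=0 D=6 ZF=0 PC=5
Step 6: PC=5 exec 'ADD A, 8'. After: A=8 B=8 C=0 D=6 ZF=0 PC=6
Step 7: PC=6 exec 'SUB D, B'. After: A=8 B=8 C=0 D=-2 ZF=0 PC=7
Step 8: PC=7 exec 'MOV D, A'. After: A=8 B=8 C=0 D=8 ZF=0 PC=8
Step 9: PC=8 exec 'SUB B, 1'. After: A=8 B=7 C=0 D=8 ZF=0 PC=9
Step 10: PC=9 exec 'SUB B, B'. After: A=8 B=0 C=0 D=8 ZF=1 PC=10
Step 11: PC=10 exec 'MUL D, 2'. After: A=8 B=0 C=0 D=16 ZF=0 PC=11
Step 12: PC=11 exec 'ADD C, 8'. After: A=8 B=0 C=8 D=16 ZF=0 PC=12
Step 13: PC=12 exec 'ADD D, 2'. After: A=8 B=0 C=8 D=18 ZF=0 PC=13
Step 14: PC=13 exec 'HALT'. After: A=8 B=0 C=8 D=18 ZF=0 PC=13 HALTED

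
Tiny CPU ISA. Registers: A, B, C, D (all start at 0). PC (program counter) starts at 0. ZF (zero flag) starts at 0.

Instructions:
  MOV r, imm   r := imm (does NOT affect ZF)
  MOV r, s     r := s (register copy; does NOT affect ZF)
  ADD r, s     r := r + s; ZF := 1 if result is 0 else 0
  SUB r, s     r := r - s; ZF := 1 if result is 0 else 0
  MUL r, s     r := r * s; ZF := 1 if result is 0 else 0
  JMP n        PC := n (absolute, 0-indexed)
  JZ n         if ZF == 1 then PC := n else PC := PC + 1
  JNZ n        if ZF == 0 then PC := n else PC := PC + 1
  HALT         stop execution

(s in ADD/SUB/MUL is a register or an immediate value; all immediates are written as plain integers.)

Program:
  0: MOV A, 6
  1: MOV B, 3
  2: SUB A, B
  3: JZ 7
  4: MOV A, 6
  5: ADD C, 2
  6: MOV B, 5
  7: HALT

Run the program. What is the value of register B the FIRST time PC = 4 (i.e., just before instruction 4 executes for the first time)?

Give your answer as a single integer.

Step 1: PC=0 exec 'MOV A, 6'. After: A=6 B=0 C=0 D=0 ZF=0 PC=1
Step 2: PC=1 exec 'MOV B, 3'. After: A=6 B=3 C=0 D=0 ZF=0 PC=2
Step 3: PC=2 exec 'SUB A, B'. After: A=3 B=3 C=0 D=0 ZF=0 PC=3
Step 4: PC=3 exec 'JZ 7'. After: A=3 B=3 C=0 D=0 ZF=0 PC=4
First time PC=4: B=3

3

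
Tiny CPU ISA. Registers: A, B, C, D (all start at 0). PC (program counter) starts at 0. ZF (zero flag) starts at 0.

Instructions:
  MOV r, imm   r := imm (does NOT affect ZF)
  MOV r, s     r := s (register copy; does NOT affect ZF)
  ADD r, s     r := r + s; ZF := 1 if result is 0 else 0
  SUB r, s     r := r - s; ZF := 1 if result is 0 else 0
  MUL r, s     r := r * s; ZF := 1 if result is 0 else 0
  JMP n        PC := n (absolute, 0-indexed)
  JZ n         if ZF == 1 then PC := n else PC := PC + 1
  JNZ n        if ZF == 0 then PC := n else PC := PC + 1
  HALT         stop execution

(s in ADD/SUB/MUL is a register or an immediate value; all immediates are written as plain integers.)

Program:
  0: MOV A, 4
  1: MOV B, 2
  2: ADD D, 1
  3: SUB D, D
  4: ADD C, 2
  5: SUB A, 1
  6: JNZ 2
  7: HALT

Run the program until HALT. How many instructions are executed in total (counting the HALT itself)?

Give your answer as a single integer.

Answer: 23

Derivation:
Step 1: PC=0 exec 'MOV A, 4'. After: A=4 B=0 C=0 D=0 ZF=0 PC=1
Step 2: PC=1 exec 'MOV B, 2'. After: A=4 B=2 C=0 D=0 ZF=0 PC=2
Step 3: PC=2 exec 'ADD D, 1'. After: A=4 B=2 C=0 D=1 ZF=0 PC=3
Step 4: PC=3 exec 'SUB D, D'. After: A=4 B=2 C=0 D=0 ZF=1 PC=4
Step 5: PC=4 exec 'ADD C, 2'. After: A=4 B=2 C=2 D=0 ZF=0 PC=5
Step 6: PC=5 exec 'SUB A, 1'. After: A=3 B=2 C=2 D=0 ZF=0 PC=6
Step 7: PC=6 exec 'JNZ 2'. After: A=3 B=2 C=2 D=0 ZF=0 PC=2
Step 8: PC=2 exec 'ADD D, 1'. After: A=3 B=2 C=2 D=1 ZF=0 PC=3
Step 9: PC=3 exec 'SUB D, D'. After: A=3 B=2 C=2 D=0 ZF=1 PC=4
Step 10: PC=4 exec 'ADD C, 2'. After: A=3 B=2 C=4 D=0 ZF=0 PC=5
Step 11: PC=5 exec 'SUB A, 1'. After: A=2 B=2 C=4 D=0 ZF=0 PC=6
Step 12: PC=6 exec 'JNZ 2'. After: A=2 B=2 C=4 D=0 ZF=0 PC=2
Step 13: PC=2 exec 'ADD D, 1'. After: A=2 B=2 C=4 D=1 ZF=0 PC=3
Step 14: PC=3 exec 'SUB D, D'. After: A=2 B=2 C=4 D=0 ZF=1 PC=4
Step 15: PC=4 exec 'ADD C, 2'. After: A=2 B=2 C=6 D=0 ZF=0 PC=5
Step 16: PC=5 exec 'SUB A, 1'. After: A=1 B=2 C=6 D=0 ZF=0 PC=6
Step 17: PC=6 exec 'JNZ 2'. After: A=1 B=2 C=6 D=0 ZF=0 PC=2
Step 18: PC=2 exec 'ADD D, 1'. After: A=1 B=2 C=6 D=1 ZF=0 PC=3
Step 19: PC=3 exec 'SUB D, D'. After: A=1 B=2 C=6 D=0 ZF=1 PC=4
Step 20: PC=4 exec 'ADD C, 2'. After: A=1 B=2 C=8 D=0 ZF=0 PC=5
Step 21: PC=5 exec 'SUB A, 1'. After: A=0 B=2 C=8 D=0 ZF=1 PC=6
Step 22: PC=6 exec 'JNZ 2'. After: A=0 B=2 C=8 D=0 ZF=1 PC=7
Step 23: PC=7 exec 'HALT'. After: A=0 B=2 C=8 D=0 ZF=1 PC=7 HALTED
Total instructions executed: 23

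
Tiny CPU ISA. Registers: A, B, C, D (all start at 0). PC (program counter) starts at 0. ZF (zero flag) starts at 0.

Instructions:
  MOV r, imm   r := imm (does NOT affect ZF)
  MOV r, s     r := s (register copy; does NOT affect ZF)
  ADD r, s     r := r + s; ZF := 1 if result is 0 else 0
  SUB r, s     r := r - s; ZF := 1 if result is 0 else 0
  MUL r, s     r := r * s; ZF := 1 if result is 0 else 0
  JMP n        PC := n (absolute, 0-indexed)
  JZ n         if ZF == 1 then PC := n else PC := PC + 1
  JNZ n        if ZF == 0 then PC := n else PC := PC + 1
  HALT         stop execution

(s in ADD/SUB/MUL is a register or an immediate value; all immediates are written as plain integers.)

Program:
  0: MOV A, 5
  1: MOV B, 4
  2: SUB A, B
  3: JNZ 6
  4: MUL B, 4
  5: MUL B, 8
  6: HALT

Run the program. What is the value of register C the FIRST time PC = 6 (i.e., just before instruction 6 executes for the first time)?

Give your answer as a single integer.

Step 1: PC=0 exec 'MOV A, 5'. After: A=5 B=0 C=0 D=0 ZF=0 PC=1
Step 2: PC=1 exec 'MOV B, 4'. After: A=5 B=4 C=0 D=0 ZF=0 PC=2
Step 3: PC=2 exec 'SUB A, B'. After: A=1 B=4 C=0 D=0 ZF=0 PC=3
Step 4: PC=3 exec 'JNZ 6'. After: A=1 B=4 C=0 D=0 ZF=0 PC=6
First time PC=6: C=0

0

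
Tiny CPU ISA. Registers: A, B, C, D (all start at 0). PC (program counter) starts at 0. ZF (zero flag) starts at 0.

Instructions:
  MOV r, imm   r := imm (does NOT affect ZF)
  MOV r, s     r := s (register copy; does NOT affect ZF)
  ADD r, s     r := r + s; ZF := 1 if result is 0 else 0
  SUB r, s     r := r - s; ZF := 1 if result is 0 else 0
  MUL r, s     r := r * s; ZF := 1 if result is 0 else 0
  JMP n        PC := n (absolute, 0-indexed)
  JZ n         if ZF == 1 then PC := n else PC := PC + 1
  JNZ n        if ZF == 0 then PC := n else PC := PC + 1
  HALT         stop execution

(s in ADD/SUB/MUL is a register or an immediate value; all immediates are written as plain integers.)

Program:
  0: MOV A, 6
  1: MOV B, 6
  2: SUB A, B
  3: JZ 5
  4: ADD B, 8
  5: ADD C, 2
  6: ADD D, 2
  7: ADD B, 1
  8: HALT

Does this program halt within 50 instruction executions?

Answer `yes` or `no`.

Answer: yes

Derivation:
Step 1: PC=0 exec 'MOV A, 6'. After: A=6 B=0 C=0 D=0 ZF=0 PC=1
Step 2: PC=1 exec 'MOV B, 6'. After: A=6 B=6 C=0 D=0 ZF=0 PC=2
Step 3: PC=2 exec 'SUB A, B'. After: A=0 B=6 C=0 D=0 ZF=1 PC=3
Step 4: PC=3 exec 'JZ 5'. After: A=0 B=6 C=0 D=0 ZF=1 PC=5
Step 5: PC=5 exec 'ADD C, 2'. After: A=0 B=6 C=2 D=0 ZF=0 PC=6
Step 6: PC=6 exec 'ADD D, 2'. After: A=0 B=6 C=2 D=2 ZF=0 PC=7
Step 7: PC=7 exec 'ADD B, 1'. After: A=0 B=7 C=2 D=2 ZF=0 PC=8
Step 8: PC=8 exec 'HALT'. After: A=0 B=7 C=2 D=2 ZF=0 PC=8 HALTED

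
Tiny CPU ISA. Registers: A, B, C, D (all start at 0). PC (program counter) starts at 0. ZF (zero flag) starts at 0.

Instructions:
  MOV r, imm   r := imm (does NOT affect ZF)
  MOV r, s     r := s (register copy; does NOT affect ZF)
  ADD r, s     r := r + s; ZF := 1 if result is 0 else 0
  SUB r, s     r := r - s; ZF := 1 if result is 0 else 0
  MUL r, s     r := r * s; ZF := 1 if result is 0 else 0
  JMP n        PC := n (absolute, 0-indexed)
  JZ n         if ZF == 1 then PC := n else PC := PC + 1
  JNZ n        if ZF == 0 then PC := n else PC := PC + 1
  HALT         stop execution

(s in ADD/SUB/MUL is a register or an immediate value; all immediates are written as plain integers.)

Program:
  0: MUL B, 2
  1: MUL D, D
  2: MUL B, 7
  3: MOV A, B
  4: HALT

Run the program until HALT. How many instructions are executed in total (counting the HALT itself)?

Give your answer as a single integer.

Answer: 5

Derivation:
Step 1: PC=0 exec 'MUL B, 2'. After: A=0 B=0 C=0 D=0 ZF=1 PC=1
Step 2: PC=1 exec 'MUL D, D'. After: A=0 B=0 C=0 D=0 ZF=1 PC=2
Step 3: PC=2 exec 'MUL B, 7'. After: A=0 B=0 C=0 D=0 ZF=1 PC=3
Step 4: PC=3 exec 'MOV A, B'. After: A=0 B=0 C=0 D=0 ZF=1 PC=4
Step 5: PC=4 exec 'HALT'. After: A=0 B=0 C=0 D=0 ZF=1 PC=4 HALTED
Total instructions executed: 5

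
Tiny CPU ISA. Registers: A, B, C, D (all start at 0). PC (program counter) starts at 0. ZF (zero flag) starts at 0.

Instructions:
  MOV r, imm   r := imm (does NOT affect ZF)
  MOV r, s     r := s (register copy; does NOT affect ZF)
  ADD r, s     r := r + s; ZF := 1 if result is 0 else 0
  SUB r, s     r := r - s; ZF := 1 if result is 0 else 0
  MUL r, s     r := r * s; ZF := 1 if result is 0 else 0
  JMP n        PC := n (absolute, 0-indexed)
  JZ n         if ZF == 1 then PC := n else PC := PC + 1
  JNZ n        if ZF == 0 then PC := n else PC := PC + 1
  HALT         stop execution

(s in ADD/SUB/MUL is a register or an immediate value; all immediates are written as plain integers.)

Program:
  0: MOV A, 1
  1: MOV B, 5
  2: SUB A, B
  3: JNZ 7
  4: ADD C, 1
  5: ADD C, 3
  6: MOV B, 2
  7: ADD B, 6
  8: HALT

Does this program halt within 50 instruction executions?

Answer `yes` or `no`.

Step 1: PC=0 exec 'MOV A, 1'. After: A=1 B=0 C=0 D=0 ZF=0 PC=1
Step 2: PC=1 exec 'MOV B, 5'. After: A=1 B=5 C=0 D=0 ZF=0 PC=2
Step 3: PC=2 exec 'SUB A, B'. After: A=-4 B=5 C=0 D=0 ZF=0 PC=3
Step 4: PC=3 exec 'JNZ 7'. After: A=-4 B=5 C=0 D=0 ZF=0 PC=7
Step 5: PC=7 exec 'ADD B, 6'. After: A=-4 B=11 C=0 D=0 ZF=0 PC=8
Step 6: PC=8 exec 'HALT'. After: A=-4 B=11 C=0 D=0 ZF=0 PC=8 HALTED

Answer: yes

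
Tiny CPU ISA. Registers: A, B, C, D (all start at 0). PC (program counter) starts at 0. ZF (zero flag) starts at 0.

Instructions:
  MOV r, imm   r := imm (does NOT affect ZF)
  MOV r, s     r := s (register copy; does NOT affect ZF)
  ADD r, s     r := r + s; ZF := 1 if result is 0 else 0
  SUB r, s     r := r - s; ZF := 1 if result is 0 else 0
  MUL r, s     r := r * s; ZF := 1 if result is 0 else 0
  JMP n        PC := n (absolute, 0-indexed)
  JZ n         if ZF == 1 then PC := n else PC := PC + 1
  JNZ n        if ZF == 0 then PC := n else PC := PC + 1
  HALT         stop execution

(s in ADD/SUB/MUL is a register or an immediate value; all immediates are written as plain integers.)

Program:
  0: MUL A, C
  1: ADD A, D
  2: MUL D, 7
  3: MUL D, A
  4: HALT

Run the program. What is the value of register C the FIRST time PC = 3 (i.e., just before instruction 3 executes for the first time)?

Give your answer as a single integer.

Step 1: PC=0 exec 'MUL A, C'. After: A=0 B=0 C=0 D=0 ZF=1 PC=1
Step 2: PC=1 exec 'ADD A, D'. After: A=0 B=0 C=0 D=0 ZF=1 PC=2
Step 3: PC=2 exec 'MUL D, 7'. After: A=0 B=0 C=0 D=0 ZF=1 PC=3
First time PC=3: C=0

0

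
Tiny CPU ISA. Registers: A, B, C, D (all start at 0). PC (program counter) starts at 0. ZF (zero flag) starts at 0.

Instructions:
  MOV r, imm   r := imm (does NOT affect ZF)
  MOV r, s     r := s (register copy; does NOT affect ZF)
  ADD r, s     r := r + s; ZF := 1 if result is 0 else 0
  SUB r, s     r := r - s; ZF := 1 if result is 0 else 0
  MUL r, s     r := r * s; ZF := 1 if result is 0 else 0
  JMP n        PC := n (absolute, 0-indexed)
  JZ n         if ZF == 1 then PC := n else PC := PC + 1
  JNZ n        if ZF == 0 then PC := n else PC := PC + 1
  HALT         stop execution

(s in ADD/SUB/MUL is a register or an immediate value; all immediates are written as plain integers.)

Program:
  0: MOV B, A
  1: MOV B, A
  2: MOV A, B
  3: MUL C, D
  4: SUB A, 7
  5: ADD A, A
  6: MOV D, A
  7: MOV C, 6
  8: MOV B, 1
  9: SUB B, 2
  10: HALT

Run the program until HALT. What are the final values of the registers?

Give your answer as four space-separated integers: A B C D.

Step 1: PC=0 exec 'MOV B, A'. After: A=0 B=0 C=0 D=0 ZF=0 PC=1
Step 2: PC=1 exec 'MOV B, A'. After: A=0 B=0 C=0 D=0 ZF=0 PC=2
Step 3: PC=2 exec 'MOV A, B'. After: A=0 B=0 C=0 D=0 ZF=0 PC=3
Step 4: PC=3 exec 'MUL C, D'. After: A=0 B=0 C=0 D=0 ZF=1 PC=4
Step 5: PC=4 exec 'SUB A, 7'. After: A=-7 B=0 C=0 D=0 ZF=0 PC=5
Step 6: PC=5 exec 'ADD A, A'. After: A=-14 B=0 C=0 D=0 ZF=0 PC=6
Step 7: PC=6 exec 'MOV D, A'. After: A=-14 B=0 C=0 D=-14 ZF=0 PC=7
Step 8: PC=7 exec 'MOV C, 6'. After: A=-14 B=0 C=6 D=-14 ZF=0 PC=8
Step 9: PC=8 exec 'MOV B, 1'. After: A=-14 B=1 C=6 D=-14 ZF=0 PC=9
Step 10: PC=9 exec 'SUB B, 2'. After: A=-14 B=-1 C=6 D=-14 ZF=0 PC=10
Step 11: PC=10 exec 'HALT'. After: A=-14 B=-1 C=6 D=-14 ZF=0 PC=10 HALTED

Answer: -14 -1 6 -14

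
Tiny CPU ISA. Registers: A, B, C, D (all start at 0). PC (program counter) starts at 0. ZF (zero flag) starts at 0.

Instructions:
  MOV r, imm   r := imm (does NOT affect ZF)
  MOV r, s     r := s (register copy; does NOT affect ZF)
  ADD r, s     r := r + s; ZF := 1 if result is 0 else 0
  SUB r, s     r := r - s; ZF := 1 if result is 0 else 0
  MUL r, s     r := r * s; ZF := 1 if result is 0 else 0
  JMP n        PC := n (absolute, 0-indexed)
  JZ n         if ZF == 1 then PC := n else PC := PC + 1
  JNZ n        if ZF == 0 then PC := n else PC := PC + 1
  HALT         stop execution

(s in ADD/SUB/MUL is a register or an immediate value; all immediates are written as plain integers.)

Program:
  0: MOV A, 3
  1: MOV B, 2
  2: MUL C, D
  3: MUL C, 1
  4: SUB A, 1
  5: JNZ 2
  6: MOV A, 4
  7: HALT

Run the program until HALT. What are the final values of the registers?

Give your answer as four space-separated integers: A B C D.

Answer: 4 2 0 0

Derivation:
Step 1: PC=0 exec 'MOV A, 3'. After: A=3 B=0 C=0 D=0 ZF=0 PC=1
Step 2: PC=1 exec 'MOV B, 2'. After: A=3 B=2 C=0 D=0 ZF=0 PC=2
Step 3: PC=2 exec 'MUL C, D'. After: A=3 B=2 C=0 D=0 ZF=1 PC=3
Step 4: PC=3 exec 'MUL C, 1'. After: A=3 B=2 C=0 D=0 ZF=1 PC=4
Step 5: PC=4 exec 'SUB A, 1'. After: A=2 B=2 C=0 D=0 ZF=0 PC=5
Step 6: PC=5 exec 'JNZ 2'. After: A=2 B=2 C=0 D=0 ZF=0 PC=2
Step 7: PC=2 exec 'MUL C, D'. After: A=2 B=2 C=0 D=0 ZF=1 PC=3
Step 8: PC=3 exec 'MUL C, 1'. After: A=2 B=2 C=0 D=0 ZF=1 PC=4
Step 9: PC=4 exec 'SUB A, 1'. After: A=1 B=2 C=0 D=0 ZF=0 PC=5
Step 10: PC=5 exec 'JNZ 2'. After: A=1 B=2 C=0 D=0 ZF=0 PC=2
Step 11: PC=2 exec 'MUL C, D'. After: A=1 B=2 C=0 D=0 ZF=1 PC=3
Step 12: PC=3 exec 'MUL C, 1'. After: A=1 B=2 C=0 D=0 ZF=1 PC=4
Step 13: PC=4 exec 'SUB A, 1'. After: A=0 B=2 C=0 D=0 ZF=1 PC=5
Step 14: PC=5 exec 'JNZ 2'. After: A=0 B=2 C=0 D=0 ZF=1 PC=6
Step 15: PC=6 exec 'MOV A, 4'. After: A=4 B=2 C=0 D=0 ZF=1 PC=7
Step 16: PC=7 exec 'HALT'. After: A=4 B=2 C=0 D=0 ZF=1 PC=7 HALTED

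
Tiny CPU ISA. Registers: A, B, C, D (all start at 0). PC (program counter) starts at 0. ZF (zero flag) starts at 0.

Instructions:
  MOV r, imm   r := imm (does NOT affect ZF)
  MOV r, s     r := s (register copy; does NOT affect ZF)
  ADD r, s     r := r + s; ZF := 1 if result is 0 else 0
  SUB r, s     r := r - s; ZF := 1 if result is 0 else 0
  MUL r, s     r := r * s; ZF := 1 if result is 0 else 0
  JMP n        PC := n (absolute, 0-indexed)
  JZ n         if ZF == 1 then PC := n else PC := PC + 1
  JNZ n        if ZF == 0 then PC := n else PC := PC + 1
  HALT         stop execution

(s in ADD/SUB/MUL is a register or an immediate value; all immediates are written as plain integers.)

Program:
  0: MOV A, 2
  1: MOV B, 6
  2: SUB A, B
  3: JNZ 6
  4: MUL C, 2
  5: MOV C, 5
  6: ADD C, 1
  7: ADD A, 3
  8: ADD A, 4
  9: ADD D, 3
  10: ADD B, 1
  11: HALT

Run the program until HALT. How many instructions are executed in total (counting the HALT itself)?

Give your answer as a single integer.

Answer: 10

Derivation:
Step 1: PC=0 exec 'MOV A, 2'. After: A=2 B=0 C=0 D=0 ZF=0 PC=1
Step 2: PC=1 exec 'MOV B, 6'. After: A=2 B=6 C=0 D=0 ZF=0 PC=2
Step 3: PC=2 exec 'SUB A, B'. After: A=-4 B=6 C=0 D=0 ZF=0 PC=3
Step 4: PC=3 exec 'JNZ 6'. After: A=-4 B=6 C=0 D=0 ZF=0 PC=6
Step 5: PC=6 exec 'ADD C, 1'. After: A=-4 B=6 C=1 D=0 ZF=0 PC=7
Step 6: PC=7 exec 'ADD A, 3'. After: A=-1 B=6 C=1 D=0 ZF=0 PC=8
Step 7: PC=8 exec 'ADD A, 4'. After: A=3 B=6 C=1 D=0 ZF=0 PC=9
Step 8: PC=9 exec 'ADD D, 3'. After: A=3 B=6 C=1 D=3 ZF=0 PC=10
Step 9: PC=10 exec 'ADD B, 1'. After: A=3 B=7 C=1 D=3 ZF=0 PC=11
Step 10: PC=11 exec 'HALT'. After: A=3 B=7 C=1 D=3 ZF=0 PC=11 HALTED
Total instructions executed: 10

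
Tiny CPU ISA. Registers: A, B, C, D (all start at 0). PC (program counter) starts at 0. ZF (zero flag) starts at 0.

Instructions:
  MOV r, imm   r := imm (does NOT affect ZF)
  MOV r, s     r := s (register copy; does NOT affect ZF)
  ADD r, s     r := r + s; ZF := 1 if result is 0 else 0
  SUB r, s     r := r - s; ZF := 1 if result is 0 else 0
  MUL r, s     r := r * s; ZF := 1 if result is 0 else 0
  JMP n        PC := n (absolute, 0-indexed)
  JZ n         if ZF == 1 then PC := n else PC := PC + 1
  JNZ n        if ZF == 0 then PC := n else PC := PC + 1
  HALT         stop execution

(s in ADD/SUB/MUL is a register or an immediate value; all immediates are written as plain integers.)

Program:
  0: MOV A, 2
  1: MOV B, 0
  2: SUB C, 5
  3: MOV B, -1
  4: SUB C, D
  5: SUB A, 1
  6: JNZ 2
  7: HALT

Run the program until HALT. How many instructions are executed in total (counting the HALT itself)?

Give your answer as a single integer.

Answer: 13

Derivation:
Step 1: PC=0 exec 'MOV A, 2'. After: A=2 B=0 C=0 D=0 ZF=0 PC=1
Step 2: PC=1 exec 'MOV B, 0'. After: A=2 B=0 C=0 D=0 ZF=0 PC=2
Step 3: PC=2 exec 'SUB C, 5'. After: A=2 B=0 C=-5 D=0 ZF=0 PC=3
Step 4: PC=3 exec 'MOV B, -1'. After: A=2 B=-1 C=-5 D=0 ZF=0 PC=4
Step 5: PC=4 exec 'SUB C, D'. After: A=2 B=-1 C=-5 D=0 ZF=0 PC=5
Step 6: PC=5 exec 'SUB A, 1'. After: A=1 B=-1 C=-5 D=0 ZF=0 PC=6
Step 7: PC=6 exec 'JNZ 2'. After: A=1 B=-1 C=-5 D=0 ZF=0 PC=2
Step 8: PC=2 exec 'SUB C, 5'. After: A=1 B=-1 C=-10 D=0 ZF=0 PC=3
Step 9: PC=3 exec 'MOV B, -1'. After: A=1 B=-1 C=-10 D=0 ZF=0 PC=4
Step 10: PC=4 exec 'SUB C, D'. After: A=1 B=-1 C=-10 D=0 ZF=0 PC=5
Step 11: PC=5 exec 'SUB A, 1'. After: A=0 B=-1 C=-10 D=0 ZF=1 PC=6
Step 12: PC=6 exec 'JNZ 2'. After: A=0 B=-1 C=-10 D=0 ZF=1 PC=7
Step 13: PC=7 exec 'HALT'. After: A=0 B=-1 C=-10 D=0 ZF=1 PC=7 HALTED
Total instructions executed: 13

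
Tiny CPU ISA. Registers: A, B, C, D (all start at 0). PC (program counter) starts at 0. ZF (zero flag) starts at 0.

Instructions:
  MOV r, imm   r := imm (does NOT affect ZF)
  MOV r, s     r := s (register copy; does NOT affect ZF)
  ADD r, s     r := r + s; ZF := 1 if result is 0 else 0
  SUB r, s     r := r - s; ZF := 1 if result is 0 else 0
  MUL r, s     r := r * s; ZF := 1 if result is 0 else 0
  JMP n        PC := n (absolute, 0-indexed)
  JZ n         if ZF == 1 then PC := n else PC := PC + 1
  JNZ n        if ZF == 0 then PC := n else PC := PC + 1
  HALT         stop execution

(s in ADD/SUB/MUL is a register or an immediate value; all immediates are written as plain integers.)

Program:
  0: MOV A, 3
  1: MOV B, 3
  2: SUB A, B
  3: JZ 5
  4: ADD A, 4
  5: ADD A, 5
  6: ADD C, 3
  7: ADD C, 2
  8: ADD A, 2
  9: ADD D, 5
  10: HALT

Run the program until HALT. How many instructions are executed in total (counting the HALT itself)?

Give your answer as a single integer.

Step 1: PC=0 exec 'MOV A, 3'. After: A=3 B=0 C=0 D=0 ZF=0 PC=1
Step 2: PC=1 exec 'MOV B, 3'. After: A=3 B=3 C=0 D=0 ZF=0 PC=2
Step 3: PC=2 exec 'SUB A, B'. After: A=0 B=3 C=0 D=0 ZF=1 PC=3
Step 4: PC=3 exec 'JZ 5'. After: A=0 B=3 C=0 D=0 ZF=1 PC=5
Step 5: PC=5 exec 'ADD A, 5'. After: A=5 B=3 C=0 D=0 ZF=0 PC=6
Step 6: PC=6 exec 'ADD C, 3'. After: A=5 B=3 C=3 D=0 ZF=0 PC=7
Step 7: PC=7 exec 'ADD C, 2'. After: A=5 B=3 C=5 D=0 ZF=0 PC=8
Step 8: PC=8 exec 'ADD A, 2'. After: A=7 B=3 C=5 D=0 ZF=0 PC=9
Step 9: PC=9 exec 'ADD D, 5'. After: A=7 B=3 C=5 D=5 ZF=0 PC=10
Step 10: PC=10 exec 'HALT'. After: A=7 B=3 C=5 D=5 ZF=0 PC=10 HALTED
Total instructions executed: 10

Answer: 10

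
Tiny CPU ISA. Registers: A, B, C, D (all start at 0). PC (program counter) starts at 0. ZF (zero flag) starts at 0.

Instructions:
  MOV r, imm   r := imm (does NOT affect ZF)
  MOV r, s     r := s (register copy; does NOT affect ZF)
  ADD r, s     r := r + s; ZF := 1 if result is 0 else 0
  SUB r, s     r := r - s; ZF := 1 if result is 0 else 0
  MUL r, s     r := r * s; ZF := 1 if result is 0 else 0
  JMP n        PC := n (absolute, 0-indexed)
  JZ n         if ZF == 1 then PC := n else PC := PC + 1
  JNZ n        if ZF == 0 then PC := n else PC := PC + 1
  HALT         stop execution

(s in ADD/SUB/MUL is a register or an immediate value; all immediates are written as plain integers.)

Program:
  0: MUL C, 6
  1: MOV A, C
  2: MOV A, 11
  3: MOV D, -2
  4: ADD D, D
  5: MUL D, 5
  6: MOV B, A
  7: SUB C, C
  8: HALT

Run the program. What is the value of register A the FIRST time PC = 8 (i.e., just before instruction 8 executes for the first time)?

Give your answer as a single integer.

Step 1: PC=0 exec 'MUL C, 6'. After: A=0 B=0 C=0 D=0 ZF=1 PC=1
Step 2: PC=1 exec 'MOV A, C'. After: A=0 B=0 C=0 D=0 ZF=1 PC=2
Step 3: PC=2 exec 'MOV A, 11'. After: A=11 B=0 C=0 D=0 ZF=1 PC=3
Step 4: PC=3 exec 'MOV D, -2'. After: A=11 B=0 C=0 D=-2 ZF=1 PC=4
Step 5: PC=4 exec 'ADD D, D'. After: A=11 B=0 C=0 D=-4 ZF=0 PC=5
Step 6: PC=5 exec 'MUL D, 5'. After: A=11 B=0 C=0 D=-20 ZF=0 PC=6
Step 7: PC=6 exec 'MOV B, A'. After: A=11 B=11 C=0 D=-20 ZF=0 PC=7
Step 8: PC=7 exec 'SUB C, C'. After: A=11 B=11 C=0 D=-20 ZF=1 PC=8
First time PC=8: A=11

11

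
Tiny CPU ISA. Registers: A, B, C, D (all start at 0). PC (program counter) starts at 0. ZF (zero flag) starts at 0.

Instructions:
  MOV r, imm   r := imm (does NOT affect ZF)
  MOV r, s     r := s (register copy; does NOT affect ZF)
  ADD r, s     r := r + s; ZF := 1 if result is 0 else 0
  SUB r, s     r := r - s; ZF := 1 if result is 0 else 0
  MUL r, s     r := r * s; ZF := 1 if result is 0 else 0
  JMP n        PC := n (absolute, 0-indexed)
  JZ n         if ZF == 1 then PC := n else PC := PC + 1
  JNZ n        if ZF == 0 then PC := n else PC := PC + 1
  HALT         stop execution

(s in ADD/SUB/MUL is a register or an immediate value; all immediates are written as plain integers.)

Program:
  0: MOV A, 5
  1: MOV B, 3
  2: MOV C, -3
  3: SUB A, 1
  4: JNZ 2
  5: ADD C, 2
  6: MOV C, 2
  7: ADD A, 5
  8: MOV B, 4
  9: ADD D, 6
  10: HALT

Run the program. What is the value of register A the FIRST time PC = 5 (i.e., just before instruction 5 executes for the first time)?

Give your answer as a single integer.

Step 1: PC=0 exec 'MOV A, 5'. After: A=5 B=0 C=0 D=0 ZF=0 PC=1
Step 2: PC=1 exec 'MOV B, 3'. After: A=5 B=3 C=0 D=0 ZF=0 PC=2
Step 3: PC=2 exec 'MOV C, -3'. After: A=5 B=3 C=-3 D=0 ZF=0 PC=3
Step 4: PC=3 exec 'SUB A, 1'. After: A=4 B=3 C=-3 D=0 ZF=0 PC=4
Step 5: PC=4 exec 'JNZ 2'. After: A=4 B=3 C=-3 D=0 ZF=0 PC=2
Step 6: PC=2 exec 'MOV C, -3'. After: A=4 B=3 C=-3 D=0 ZF=0 PC=3
Step 7: PC=3 exec 'SUB A, 1'. After: A=3 B=3 C=-3 D=0 ZF=0 PC=4
Step 8: PC=4 exec 'JNZ 2'. After: A=3 B=3 C=-3 D=0 ZF=0 PC=2
Step 9: PC=2 exec 'MOV C, -3'. After: A=3 B=3 C=-3 D=0 ZF=0 PC=3
Step 10: PC=3 exec 'SUB A, 1'. After: A=2 B=3 C=-3 D=0 ZF=0 PC=4
Step 11: PC=4 exec 'JNZ 2'. After: A=2 B=3 C=-3 D=0 ZF=0 PC=2
Step 12: PC=2 exec 'MOV C, -3'. After: A=2 B=3 C=-3 D=0 ZF=0 PC=3
Step 13: PC=3 exec 'SUB A, 1'. After: A=1 B=3 C=-3 D=0 ZF=0 PC=4
Step 14: PC=4 exec 'JNZ 2'. After: A=1 B=3 C=-3 D=0 ZF=0 PC=2
Step 15: PC=2 exec 'MOV C, -3'. After: A=1 B=3 C=-3 D=0 ZF=0 PC=3
Step 16: PC=3 exec 'SUB A, 1'. After: A=0 B=3 C=-3 D=0 ZF=1 PC=4
Step 17: PC=4 exec 'JNZ 2'. After: A=0 B=3 C=-3 D=0 ZF=1 PC=5
First time PC=5: A=0

0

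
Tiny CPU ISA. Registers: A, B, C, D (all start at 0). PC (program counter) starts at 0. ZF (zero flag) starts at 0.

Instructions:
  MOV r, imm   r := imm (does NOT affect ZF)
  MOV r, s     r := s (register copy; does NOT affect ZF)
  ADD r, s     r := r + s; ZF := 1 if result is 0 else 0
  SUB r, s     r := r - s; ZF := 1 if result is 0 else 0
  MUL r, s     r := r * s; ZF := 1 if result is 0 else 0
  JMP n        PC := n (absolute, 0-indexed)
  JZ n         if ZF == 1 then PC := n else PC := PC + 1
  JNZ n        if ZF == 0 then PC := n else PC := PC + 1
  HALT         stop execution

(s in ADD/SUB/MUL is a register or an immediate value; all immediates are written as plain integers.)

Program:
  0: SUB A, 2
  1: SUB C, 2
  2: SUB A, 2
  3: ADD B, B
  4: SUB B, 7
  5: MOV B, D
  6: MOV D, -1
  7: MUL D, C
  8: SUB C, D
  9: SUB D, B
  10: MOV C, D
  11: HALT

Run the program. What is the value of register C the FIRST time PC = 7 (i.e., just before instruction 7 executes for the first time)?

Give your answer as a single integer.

Step 1: PC=0 exec 'SUB A, 2'. After: A=-2 B=0 C=0 D=0 ZF=0 PC=1
Step 2: PC=1 exec 'SUB C, 2'. After: A=-2 B=0 C=-2 D=0 ZF=0 PC=2
Step 3: PC=2 exec 'SUB A, 2'. After: A=-4 B=0 C=-2 D=0 ZF=0 PC=3
Step 4: PC=3 exec 'ADD B, B'. After: A=-4 B=0 C=-2 D=0 ZF=1 PC=4
Step 5: PC=4 exec 'SUB B, 7'. After: A=-4 B=-7 C=-2 D=0 ZF=0 PC=5
Step 6: PC=5 exec 'MOV B, D'. After: A=-4 B=0 C=-2 D=0 ZF=0 PC=6
Step 7: PC=6 exec 'MOV D, -1'. After: A=-4 B=0 C=-2 D=-1 ZF=0 PC=7
First time PC=7: C=-2

-2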